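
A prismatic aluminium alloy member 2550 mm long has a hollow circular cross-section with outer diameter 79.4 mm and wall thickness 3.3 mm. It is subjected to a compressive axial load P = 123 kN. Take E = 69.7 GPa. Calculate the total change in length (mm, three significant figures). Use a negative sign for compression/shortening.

-5.70 mm

A = 788.9 mm².
δ_mech = NL/(AE) = -123000·2550/(788.9·69700) = -5.704 mm.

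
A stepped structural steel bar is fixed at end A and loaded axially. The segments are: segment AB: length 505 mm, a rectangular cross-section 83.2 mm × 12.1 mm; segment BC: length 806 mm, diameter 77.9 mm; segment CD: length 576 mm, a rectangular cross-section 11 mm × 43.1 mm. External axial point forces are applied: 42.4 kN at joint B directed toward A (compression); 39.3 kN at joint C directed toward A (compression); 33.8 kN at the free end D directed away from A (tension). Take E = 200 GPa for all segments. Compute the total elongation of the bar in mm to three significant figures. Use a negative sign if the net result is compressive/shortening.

Internal axial forces (sectioning from the free end, tension +): N_CD = 33.8 kN, N_BC = -5.5 kN, N_AB = -47.9 kN.
A_AB = 1007 mm².
A_BC = 4766 mm².
A_CD = 474.1 mm².
δ_AB = -47900·505/(1007·200000) = -0.1201 mm
δ_BC = -5500·806/(4766·200000) = -0.004651 mm
δ_CD = 33800·576/(474.1·200000) = 0.2053 mm
δ = Σδ_i = 0.08053 mm.

0.0805 mm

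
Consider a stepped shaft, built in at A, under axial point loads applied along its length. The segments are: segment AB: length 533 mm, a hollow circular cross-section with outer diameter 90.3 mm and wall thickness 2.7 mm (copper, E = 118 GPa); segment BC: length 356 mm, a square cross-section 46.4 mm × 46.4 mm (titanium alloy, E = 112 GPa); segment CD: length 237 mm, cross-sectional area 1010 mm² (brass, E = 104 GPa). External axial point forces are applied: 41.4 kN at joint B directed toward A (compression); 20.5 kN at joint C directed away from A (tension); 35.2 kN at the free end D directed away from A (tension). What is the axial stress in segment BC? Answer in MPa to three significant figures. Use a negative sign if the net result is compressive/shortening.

Internal axial forces (sectioning from the free end, tension +): N_CD = 35.2 kN, N_BC = 55.7 kN, N_AB = 14.3 kN.
A_BC = 2153 mm².
σ_BC = N_BC/A_BC = 55700/2153 = 25.87 MPa.

25.9 MPa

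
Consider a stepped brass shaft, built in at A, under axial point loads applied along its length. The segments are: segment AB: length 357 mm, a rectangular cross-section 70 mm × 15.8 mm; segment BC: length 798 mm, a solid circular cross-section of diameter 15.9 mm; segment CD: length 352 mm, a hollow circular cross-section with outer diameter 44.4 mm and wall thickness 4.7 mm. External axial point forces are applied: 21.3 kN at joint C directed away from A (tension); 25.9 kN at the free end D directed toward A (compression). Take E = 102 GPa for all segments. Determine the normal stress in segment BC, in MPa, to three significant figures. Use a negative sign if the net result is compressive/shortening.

Internal axial forces (sectioning from the free end, tension +): N_CD = -25.9 kN, N_BC = -4.6 kN, N_AB = -4.6 kN.
A_BC = 198.6 mm².
σ_BC = N_BC/A_BC = -4600/198.6 = -23.17 MPa.

-23.2 MPa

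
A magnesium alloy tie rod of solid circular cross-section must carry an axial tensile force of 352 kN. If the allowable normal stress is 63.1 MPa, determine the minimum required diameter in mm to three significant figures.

Required area A ≥ P/σ_allow = 352000/63.1 = 5578 mm².
For a solid circular section, d ≥ √(4A/π) = 84.28 mm.

84.3 mm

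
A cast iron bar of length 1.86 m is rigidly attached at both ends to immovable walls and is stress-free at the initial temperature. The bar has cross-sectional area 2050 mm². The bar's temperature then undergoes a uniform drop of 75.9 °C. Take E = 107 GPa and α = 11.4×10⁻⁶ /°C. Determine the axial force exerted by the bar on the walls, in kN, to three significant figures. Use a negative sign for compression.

Free thermal expansion αLΔT = 11.4e-6 · 1860 · -75.9 = -1.609 mm.
The walls impose strain ε = −(-1.609)/1860 = 8.6526e-04; σ = Eε = 107000 · 8.6526e-04 = 92.58 MPa.
Wall reaction R = σ·A = 92.58·2050 = 189800 N = 189.8 kN.

190 kN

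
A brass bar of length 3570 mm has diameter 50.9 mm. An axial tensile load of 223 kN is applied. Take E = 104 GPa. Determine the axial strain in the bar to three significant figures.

A = 2035 mm².
σ = N/A = 109.6 MPa; ε = σ/E = 109.6/104000 = 1.054e-03.

0.00105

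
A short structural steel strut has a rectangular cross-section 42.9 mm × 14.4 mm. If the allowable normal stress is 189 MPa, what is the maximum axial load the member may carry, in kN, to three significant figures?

117 kN

A = 617.8 mm².
P_max = σ_allow · A = 189 · 617.8 = 116800 N = 116.8 kN.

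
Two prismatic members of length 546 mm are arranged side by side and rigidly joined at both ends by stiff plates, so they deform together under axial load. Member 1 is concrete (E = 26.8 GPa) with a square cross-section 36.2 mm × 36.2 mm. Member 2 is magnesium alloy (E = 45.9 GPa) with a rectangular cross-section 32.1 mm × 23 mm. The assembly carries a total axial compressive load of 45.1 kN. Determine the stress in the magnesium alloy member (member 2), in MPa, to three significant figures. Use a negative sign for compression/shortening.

-30.0 MPa

A_1 = 1310 mm².
A_2 = 738.3 mm².
Equal strain + equilibrium ⇒ each member carries load in proportion to AE: A₁E₁ = 35120000 N, A₂E₂ = 33890000 N, ΣAE = 69010000 N.
σ₂ = P·E₂/ΣAE = -45100·45900/69010000 = -30 MPa.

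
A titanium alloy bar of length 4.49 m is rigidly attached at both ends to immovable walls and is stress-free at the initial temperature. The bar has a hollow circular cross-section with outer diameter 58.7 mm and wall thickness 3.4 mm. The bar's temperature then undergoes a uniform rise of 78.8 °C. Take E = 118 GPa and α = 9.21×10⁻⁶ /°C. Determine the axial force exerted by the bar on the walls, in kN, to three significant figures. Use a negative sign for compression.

-50.6 kN

Free thermal expansion αLΔT = 9.21e-6 · 4490 · 78.8 = 3.259 mm.
The walls impose strain ε = −(3.259)/4490 = -7.2575e-04; σ = Eε = 118000 · -7.2575e-04 = -85.64 MPa.
Wall reaction R = σ·A = -85.64·590.7 = -50590 N = -50.59 kN.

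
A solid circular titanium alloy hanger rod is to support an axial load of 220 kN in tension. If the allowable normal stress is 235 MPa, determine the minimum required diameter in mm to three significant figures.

Required area A ≥ P/σ_allow = 220000/235 = 936.2 mm².
For a solid circular section, d ≥ √(4A/π) = 34.52 mm.

34.5 mm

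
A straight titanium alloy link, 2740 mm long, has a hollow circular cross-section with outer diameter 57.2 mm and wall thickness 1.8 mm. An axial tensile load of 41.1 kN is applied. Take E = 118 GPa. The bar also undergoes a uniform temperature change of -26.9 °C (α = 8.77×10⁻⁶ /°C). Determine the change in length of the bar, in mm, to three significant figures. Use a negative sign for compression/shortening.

A = 313.3 mm².
δ_mech = NL/(AE) = 41100·2740/(313.3·118000) = 3.046 mm.
δ_thermal = αLΔT = 8.77e-6·2740·-26.9 = -0.6464 mm.
δ = δ_mech + δ_thermal = 2.4 mm.

2.40 mm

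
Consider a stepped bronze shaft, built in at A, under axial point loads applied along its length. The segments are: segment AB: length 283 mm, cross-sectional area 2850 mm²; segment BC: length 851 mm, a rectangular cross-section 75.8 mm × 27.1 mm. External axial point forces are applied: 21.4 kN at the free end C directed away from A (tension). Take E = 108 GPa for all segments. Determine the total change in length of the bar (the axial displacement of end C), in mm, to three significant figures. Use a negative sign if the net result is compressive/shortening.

Internal axial forces (sectioning from the free end, tension +): N_BC = 21.4 kN, N_AB = 21.4 kN.
A_BC = 2054 mm².
δ_AB = 21400·283/(2850·108000) = 0.01968 mm
δ_BC = 21400·851/(2054·108000) = 0.08209 mm
δ = Σδ_i = 0.1018 mm.

0.102 mm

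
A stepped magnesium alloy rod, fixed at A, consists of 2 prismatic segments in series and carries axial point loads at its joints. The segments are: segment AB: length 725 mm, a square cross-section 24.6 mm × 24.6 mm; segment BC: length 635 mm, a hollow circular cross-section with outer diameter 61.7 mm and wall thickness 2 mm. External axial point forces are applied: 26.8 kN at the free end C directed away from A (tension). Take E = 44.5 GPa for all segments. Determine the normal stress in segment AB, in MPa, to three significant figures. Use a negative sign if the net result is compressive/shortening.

44.3 MPa

Internal axial forces (sectioning from the free end, tension +): N_BC = 26.8 kN, N_AB = 26.8 kN.
A_AB = 605.2 mm².
σ_AB = N_AB/A_AB = 26800/605.2 = 44.29 MPa.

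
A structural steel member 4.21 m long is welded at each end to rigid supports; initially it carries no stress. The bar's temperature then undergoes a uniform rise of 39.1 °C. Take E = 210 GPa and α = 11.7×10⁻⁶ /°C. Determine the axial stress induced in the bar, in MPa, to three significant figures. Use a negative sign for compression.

-96.1 MPa

Free thermal expansion αLΔT = 11.7e-6 · 4210 · 39.1 = 1.926 mm.
The walls impose strain ε = −(1.926)/4210 = -4.5747e-04; σ = Eε = 210000 · -4.5747e-04 = -96.07 MPa.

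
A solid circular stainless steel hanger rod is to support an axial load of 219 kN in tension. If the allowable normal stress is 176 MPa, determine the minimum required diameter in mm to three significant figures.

Required area A ≥ P/σ_allow = 219000/176 = 1244 mm².
For a solid circular section, d ≥ √(4A/π) = 39.8 mm.

39.8 mm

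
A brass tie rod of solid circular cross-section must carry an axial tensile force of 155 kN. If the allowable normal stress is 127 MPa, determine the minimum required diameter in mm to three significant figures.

39.4 mm

Required area A ≥ P/σ_allow = 155000/127 = 1220 mm².
For a solid circular section, d ≥ √(4A/π) = 39.42 mm.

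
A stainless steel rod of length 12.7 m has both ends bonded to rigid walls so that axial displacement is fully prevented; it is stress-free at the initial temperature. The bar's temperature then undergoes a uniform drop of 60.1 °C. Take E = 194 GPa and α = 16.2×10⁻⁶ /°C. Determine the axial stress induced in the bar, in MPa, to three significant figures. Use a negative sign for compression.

Free thermal expansion αLΔT = 16.2e-6 · 12700 · -60.1 = -12.36 mm.
The walls impose strain ε = −(-12.36)/12700 = 9.7362e-04; σ = Eε = 194000 · 9.7362e-04 = 188.9 MPa.

189 MPa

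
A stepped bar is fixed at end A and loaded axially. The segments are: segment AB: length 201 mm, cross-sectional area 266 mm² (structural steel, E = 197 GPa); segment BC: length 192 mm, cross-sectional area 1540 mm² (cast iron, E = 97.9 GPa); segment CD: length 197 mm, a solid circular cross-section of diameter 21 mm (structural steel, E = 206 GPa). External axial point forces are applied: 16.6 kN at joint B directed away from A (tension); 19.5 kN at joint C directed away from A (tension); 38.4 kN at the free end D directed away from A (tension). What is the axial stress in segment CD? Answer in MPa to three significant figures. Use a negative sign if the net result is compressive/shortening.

Internal axial forces (sectioning from the free end, tension +): N_CD = 38.4 kN, N_BC = 57.9 kN, N_AB = 74.5 kN.
A_CD = 346.4 mm².
σ_CD = N_CD/A_CD = 38400/346.4 = 110.9 MPa.

111 MPa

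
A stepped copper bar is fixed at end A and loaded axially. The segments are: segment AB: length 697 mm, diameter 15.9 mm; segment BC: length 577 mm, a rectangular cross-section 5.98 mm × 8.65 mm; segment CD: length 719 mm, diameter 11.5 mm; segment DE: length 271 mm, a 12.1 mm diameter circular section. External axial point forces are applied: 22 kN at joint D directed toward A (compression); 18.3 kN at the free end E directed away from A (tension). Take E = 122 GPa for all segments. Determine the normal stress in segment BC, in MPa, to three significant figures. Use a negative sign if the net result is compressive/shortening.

Internal axial forces (sectioning from the free end, tension +): N_DE = 18.3 kN, N_CD = -3.7 kN, N_BC = -3.7 kN, N_AB = -3.7 kN.
A_BC = 51.73 mm².
σ_BC = N_BC/A_BC = -3700/51.73 = -71.53 MPa.

-71.5 MPa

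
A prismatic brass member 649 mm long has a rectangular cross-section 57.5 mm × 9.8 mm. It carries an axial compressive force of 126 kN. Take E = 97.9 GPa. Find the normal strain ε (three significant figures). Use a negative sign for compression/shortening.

A = 563.5 mm².
σ = N/A = -223.6 MPa; ε = σ/E = -223.6/97900 = -2.284e-03.

-0.00228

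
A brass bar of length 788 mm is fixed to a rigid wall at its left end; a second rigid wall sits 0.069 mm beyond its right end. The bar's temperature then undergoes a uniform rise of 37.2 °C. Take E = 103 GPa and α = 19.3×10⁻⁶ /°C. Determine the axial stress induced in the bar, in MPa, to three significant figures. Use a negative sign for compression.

-64.9 MPa

Free thermal expansion αLΔT = 19.3e-6 · 788 · 37.2 = 0.5658 mm.
The walls engage after the gap closes; constrained expansion = 0.5658 − 0.069 = 0.4968 mm.
The walls impose strain ε = −(0.4968)/788 = -6.3040e-04; σ = Eε = 103000 · -6.3040e-04 = -64.93 MPa.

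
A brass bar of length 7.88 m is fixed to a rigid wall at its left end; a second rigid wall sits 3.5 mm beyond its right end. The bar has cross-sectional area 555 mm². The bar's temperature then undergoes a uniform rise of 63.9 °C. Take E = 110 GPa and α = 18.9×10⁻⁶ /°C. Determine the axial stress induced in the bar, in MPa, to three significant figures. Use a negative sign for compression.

-84.0 MPa

Free thermal expansion αLΔT = 18.9e-6 · 7880 · 63.9 = 9.517 mm.
The walls engage after the gap closes; constrained expansion = 9.517 − 3.5 = 6.017 mm.
The walls impose strain ε = −(6.017)/7880 = -7.6355e-04; σ = Eε = 110000 · -7.6355e-04 = -83.99 MPa.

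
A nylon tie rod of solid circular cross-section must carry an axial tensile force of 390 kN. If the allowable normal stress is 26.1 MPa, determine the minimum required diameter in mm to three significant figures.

Required area A ≥ P/σ_allow = 390000/26.1 = 14940 mm².
For a solid circular section, d ≥ √(4A/π) = 137.9 mm.

138 mm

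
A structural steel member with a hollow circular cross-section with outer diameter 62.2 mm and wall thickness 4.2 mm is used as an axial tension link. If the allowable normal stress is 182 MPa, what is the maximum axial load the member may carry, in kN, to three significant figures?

139 kN

A = 765.3 mm².
P_max = σ_allow · A = 182 · 765.3 = 139300 N = 139.3 kN.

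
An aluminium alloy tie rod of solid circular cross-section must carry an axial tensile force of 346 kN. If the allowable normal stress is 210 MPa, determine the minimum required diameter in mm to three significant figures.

Required area A ≥ P/σ_allow = 346000/210 = 1648 mm².
For a solid circular section, d ≥ √(4A/π) = 45.8 mm.

45.8 mm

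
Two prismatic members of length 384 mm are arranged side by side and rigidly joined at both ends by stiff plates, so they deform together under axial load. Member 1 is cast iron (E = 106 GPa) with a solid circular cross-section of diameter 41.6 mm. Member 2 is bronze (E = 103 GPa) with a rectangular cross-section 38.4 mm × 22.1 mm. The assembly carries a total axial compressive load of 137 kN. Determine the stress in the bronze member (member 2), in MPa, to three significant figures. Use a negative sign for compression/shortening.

-61.0 MPa

A_1 = 1359 mm².
A_2 = 848.6 mm².
Equal strain + equilibrium ⇒ each member carries load in proportion to AE: A₁E₁ = 144100000 N, A₂E₂ = 87410000 N, ΣAE = 231500000 N.
σ₂ = P·E₂/ΣAE = -137000·103000/231500000 = -60.96 MPa.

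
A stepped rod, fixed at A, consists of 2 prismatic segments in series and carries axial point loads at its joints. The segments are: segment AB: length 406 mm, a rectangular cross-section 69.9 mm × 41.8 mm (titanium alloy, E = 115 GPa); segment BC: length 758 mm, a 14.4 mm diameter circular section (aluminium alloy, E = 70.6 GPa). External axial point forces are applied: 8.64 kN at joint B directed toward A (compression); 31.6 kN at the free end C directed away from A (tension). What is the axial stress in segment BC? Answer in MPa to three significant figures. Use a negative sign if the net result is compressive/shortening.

194 MPa

Internal axial forces (sectioning from the free end, tension +): N_BC = 31.6 kN, N_AB = 22.96 kN.
A_BC = 162.9 mm².
σ_BC = N_BC/A_BC = 31600/162.9 = 194 MPa.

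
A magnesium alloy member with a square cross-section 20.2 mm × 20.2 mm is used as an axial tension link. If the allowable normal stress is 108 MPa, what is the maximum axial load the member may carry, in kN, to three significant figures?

44.1 kN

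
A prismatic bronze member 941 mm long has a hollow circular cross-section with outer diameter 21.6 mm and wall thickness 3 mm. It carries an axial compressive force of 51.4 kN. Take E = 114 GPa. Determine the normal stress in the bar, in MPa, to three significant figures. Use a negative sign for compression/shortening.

A = 175.3 mm².
σ = N/A = -51400/175.3 = -293.2 MPa.

-293 MPa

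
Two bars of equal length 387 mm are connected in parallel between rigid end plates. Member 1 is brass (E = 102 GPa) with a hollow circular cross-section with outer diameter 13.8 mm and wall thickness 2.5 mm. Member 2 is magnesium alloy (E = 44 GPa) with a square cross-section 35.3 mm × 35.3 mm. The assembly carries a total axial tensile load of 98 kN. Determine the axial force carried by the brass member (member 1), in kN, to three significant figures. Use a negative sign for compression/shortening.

A_1 = 88.75 mm².
A_2 = 1246 mm².
Equal strain + equilibrium ⇒ each member carries load in proportion to AE: A₁E₁ = 9052000 N, A₂E₂ = 54830000 N, ΣAE = 63880000 N.
F₁ = P·A₁E₁/ΣAE = 98000·9052000/63880000 = 13890 N.

13.9 kN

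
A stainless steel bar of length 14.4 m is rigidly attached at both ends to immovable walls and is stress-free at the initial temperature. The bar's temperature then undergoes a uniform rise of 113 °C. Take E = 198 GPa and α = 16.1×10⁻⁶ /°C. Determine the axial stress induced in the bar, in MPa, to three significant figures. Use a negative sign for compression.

-360 MPa

Free thermal expansion αLΔT = 16.1e-6 · 14400 · 113 = 26.2 mm.
The walls impose strain ε = −(26.2)/14400 = -1.8193e-03; σ = Eε = 198000 · -1.8193e-03 = -360.2 MPa.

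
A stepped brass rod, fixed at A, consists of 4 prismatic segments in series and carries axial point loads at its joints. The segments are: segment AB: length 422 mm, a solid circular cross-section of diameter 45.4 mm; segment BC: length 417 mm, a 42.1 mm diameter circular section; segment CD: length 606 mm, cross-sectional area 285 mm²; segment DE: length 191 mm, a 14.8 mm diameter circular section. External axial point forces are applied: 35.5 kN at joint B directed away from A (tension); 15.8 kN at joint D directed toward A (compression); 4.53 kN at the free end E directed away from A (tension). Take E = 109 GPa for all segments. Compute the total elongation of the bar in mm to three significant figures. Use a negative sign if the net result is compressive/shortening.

-0.147 mm

Internal axial forces (sectioning from the free end, tension +): N_DE = 4.53 kN, N_CD = -11.27 kN, N_BC = -11.27 kN, N_AB = 24.23 kN.
A_AB = 1619 mm².
A_BC = 1392 mm².
A_DE = 172 mm².
δ_AB = 24230·422/(1619·109000) = 0.05795 mm
δ_BC = -11270·417/(1392·109000) = -0.03097 mm
δ_CD = -11270·606/(285·109000) = -0.2198 mm
δ_DE = 4530·191/(172·109000) = 0.04614 mm
δ = Σδ_i = -0.1467 mm.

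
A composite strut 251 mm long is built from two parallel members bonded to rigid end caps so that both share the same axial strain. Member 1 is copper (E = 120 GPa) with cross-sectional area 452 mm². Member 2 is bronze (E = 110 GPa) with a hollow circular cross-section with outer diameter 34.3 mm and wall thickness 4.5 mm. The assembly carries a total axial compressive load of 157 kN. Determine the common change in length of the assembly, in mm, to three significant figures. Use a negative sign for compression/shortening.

A_2 = 421.3 mm².
Equal strain + equilibrium ⇒ each member carries load in proportion to AE: A₁E₁ = 54240000 N, A₂E₂ = 46340000 N, ΣAE = 100600000 N.
δ = PL/ΣAE = -157000·251/100600000 = -0.3918 mm.

-0.392 mm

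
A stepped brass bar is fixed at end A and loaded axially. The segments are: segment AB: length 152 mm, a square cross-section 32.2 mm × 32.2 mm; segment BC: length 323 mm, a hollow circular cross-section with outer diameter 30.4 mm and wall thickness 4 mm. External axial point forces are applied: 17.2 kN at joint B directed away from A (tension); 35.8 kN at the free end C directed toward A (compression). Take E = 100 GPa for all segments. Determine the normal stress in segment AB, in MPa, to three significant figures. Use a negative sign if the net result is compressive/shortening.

Internal axial forces (sectioning from the free end, tension +): N_BC = -35.8 kN, N_AB = -18.6 kN.
A_AB = 1037 mm².
σ_AB = N_AB/A_AB = -18600/1037 = -17.94 MPa.

-17.9 MPa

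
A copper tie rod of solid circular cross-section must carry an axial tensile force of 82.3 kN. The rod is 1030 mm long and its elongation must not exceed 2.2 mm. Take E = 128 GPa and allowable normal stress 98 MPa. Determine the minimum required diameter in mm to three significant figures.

Required area A ≥ P/σ_allow = 82300/98 = 839.8 mm².
For a solid circular section, d ≥ √(4A/π) = 32.7 mm.
Elongation limit: A ≥ PL/(Eδ_allow) = 82300·1030/(128000·2.2) = 301 mm² ⇒ d ≥ 19.58 mm.
The stress limit governs.

32.7 mm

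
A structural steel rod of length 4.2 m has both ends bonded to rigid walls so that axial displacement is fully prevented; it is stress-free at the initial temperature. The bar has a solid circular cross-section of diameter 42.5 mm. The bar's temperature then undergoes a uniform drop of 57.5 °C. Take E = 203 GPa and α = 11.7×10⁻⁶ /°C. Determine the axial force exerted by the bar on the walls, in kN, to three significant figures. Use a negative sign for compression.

194 kN

Free thermal expansion αLΔT = 11.7e-6 · 4200 · -57.5 = -2.826 mm.
The walls impose strain ε = −(-2.826)/4200 = 6.7275e-04; σ = Eε = 203000 · 6.7275e-04 = 136.6 MPa.
Wall reaction R = σ·A = 136.6·1419 = 193700 N = 193.7 kN.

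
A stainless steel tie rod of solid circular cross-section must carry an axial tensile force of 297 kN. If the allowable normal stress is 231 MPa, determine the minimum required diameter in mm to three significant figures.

Required area A ≥ P/σ_allow = 297000/231 = 1286 mm².
For a solid circular section, d ≥ √(4A/π) = 40.46 mm.

40.5 mm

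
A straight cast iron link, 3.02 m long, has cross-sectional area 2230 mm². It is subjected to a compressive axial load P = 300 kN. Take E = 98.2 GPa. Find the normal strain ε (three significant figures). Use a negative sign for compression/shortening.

-0.00137

σ = N/A = -134.5 MPa; ε = σ/E = -134.5/98200 = -1.370e-03.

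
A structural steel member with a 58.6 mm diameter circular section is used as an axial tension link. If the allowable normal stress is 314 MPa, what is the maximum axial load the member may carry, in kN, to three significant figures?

A = 2697 mm².
P_max = σ_allow · A = 314 · 2697 = 846900 N = 846.9 kN.

847 kN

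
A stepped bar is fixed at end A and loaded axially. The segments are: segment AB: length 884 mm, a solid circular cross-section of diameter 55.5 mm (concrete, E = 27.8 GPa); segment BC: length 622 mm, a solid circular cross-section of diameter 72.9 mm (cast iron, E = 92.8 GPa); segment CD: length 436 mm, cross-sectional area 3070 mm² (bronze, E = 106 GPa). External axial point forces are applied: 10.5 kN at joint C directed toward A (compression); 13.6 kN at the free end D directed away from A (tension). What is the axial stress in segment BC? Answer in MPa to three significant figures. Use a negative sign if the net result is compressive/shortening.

0.743 MPa

Internal axial forces (sectioning from the free end, tension +): N_CD = 13.6 kN, N_BC = 3.1 kN, N_AB = 3.1 kN.
A_BC = 4174 mm².
σ_BC = N_BC/A_BC = 3100/4174 = 0.7427 MPa.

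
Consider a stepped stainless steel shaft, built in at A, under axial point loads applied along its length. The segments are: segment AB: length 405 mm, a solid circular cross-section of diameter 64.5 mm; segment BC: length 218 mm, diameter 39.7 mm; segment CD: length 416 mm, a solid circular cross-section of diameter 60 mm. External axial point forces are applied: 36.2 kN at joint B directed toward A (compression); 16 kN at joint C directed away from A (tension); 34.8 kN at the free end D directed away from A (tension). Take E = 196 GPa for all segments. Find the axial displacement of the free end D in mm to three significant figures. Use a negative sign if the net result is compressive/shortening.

0.0810 mm

Internal axial forces (sectioning from the free end, tension +): N_CD = 34.8 kN, N_BC = 50.8 kN, N_AB = 14.6 kN.
A_AB = 3267 mm².
A_BC = 1238 mm².
A_CD = 2827 mm².
δ_AB = 14600·405/(3267·196000) = 0.009233 mm
δ_BC = 50800·218/(1238·196000) = 0.04565 mm
δ_CD = 34800·416/(2827·196000) = 0.02612 mm
δ = Σδ_i = 0.081 mm.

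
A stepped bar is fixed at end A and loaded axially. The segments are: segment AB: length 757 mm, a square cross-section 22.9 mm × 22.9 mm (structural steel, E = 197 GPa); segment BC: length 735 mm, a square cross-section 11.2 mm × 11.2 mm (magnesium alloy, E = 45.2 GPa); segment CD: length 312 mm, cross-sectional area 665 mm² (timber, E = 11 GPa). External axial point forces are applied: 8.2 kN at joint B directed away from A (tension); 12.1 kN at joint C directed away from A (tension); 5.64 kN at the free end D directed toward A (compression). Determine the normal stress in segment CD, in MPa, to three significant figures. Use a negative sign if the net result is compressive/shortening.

Internal axial forces (sectioning from the free end, tension +): N_CD = -5.64 kN, N_BC = 6.46 kN, N_AB = 14.66 kN.
σ_CD = N_CD/A_CD = -5640/665 = -8.481 MPa.

-8.48 MPa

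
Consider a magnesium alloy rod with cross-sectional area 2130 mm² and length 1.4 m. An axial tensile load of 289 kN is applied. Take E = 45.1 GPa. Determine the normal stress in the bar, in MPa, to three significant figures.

136 MPa

σ = N/A = 289000/2130 = 135.7 MPa.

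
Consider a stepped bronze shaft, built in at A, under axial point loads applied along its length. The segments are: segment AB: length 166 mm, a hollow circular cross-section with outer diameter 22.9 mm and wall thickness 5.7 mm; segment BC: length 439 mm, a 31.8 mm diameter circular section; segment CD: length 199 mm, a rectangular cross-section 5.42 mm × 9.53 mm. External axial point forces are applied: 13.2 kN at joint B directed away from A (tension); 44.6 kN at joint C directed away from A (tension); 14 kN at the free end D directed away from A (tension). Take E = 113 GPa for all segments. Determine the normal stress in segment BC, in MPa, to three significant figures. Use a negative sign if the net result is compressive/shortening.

Internal axial forces (sectioning from the free end, tension +): N_CD = 14 kN, N_BC = 58.6 kN, N_AB = 71.8 kN.
A_BC = 794.2 mm².
σ_BC = N_BC/A_BC = 58600/794.2 = 73.78 MPa.

73.8 MPa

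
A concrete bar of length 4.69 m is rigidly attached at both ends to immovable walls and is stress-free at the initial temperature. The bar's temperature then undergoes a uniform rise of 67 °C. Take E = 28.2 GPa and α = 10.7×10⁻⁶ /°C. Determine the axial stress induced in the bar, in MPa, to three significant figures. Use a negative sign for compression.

Free thermal expansion αLΔT = 10.7e-6 · 4690 · 67 = 3.362 mm.
The walls impose strain ε = −(3.362)/4690 = -7.1690e-04; σ = Eε = 28200 · -7.1690e-04 = -20.22 MPa.

-20.2 MPa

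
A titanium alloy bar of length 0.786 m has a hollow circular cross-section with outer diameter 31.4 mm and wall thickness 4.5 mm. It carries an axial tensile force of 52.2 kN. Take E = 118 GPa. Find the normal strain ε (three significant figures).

0.00116

A = 380.3 mm².
σ = N/A = 137.3 MPa; ε = σ/E = 137.3/118000 = 1.163e-03.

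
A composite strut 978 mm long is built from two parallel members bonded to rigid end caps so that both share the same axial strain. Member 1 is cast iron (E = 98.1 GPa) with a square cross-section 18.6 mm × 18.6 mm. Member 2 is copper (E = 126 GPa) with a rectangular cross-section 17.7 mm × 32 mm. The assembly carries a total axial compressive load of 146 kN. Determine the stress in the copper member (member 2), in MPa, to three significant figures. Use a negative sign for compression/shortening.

-175 MPa

A_1 = 346 mm².
A_2 = 566.4 mm².
Equal strain + equilibrium ⇒ each member carries load in proportion to AE: A₁E₁ = 33940000 N, A₂E₂ = 71370000 N, ΣAE = 105300000 N.
σ₂ = P·E₂/ΣAE = -146000·126000/105300000 = -174.7 MPa.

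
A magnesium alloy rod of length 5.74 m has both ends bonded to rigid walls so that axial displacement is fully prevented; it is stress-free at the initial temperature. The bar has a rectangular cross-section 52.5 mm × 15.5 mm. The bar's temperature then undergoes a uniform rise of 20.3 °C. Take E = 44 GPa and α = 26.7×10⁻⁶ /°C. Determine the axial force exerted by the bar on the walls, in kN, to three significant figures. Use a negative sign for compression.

-19.4 kN

Free thermal expansion αLΔT = 26.7e-6 · 5740 · 20.3 = 3.111 mm.
The walls impose strain ε = −(3.111)/5740 = -5.4201e-04; σ = Eε = 44000 · -5.4201e-04 = -23.85 MPa.
Wall reaction R = σ·A = -23.85·813.8 = -19410 N = -19.41 kN.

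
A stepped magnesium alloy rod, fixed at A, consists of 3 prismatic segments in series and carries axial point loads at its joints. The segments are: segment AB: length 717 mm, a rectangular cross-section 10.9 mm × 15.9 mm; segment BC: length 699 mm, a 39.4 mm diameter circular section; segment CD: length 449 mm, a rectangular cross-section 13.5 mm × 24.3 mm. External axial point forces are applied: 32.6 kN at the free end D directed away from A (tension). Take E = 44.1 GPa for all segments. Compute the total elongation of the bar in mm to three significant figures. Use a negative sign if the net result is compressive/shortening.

4.49 mm

Internal axial forces (sectioning from the free end, tension +): N_CD = 32.6 kN, N_BC = 32.6 kN, N_AB = 32.6 kN.
A_AB = 173.3 mm².
A_BC = 1219 mm².
A_CD = 328.1 mm².
δ_AB = 32600·717/(173.3·44100) = 3.058 mm
δ_BC = 32600·699/(1219·44100) = 0.4238 mm
δ_CD = 32600·449/(328.1·44100) = 1.012 mm
δ = Σδ_i = 4.494 mm.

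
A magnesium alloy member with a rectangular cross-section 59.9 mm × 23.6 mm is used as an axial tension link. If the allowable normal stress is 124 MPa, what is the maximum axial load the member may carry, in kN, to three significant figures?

175 kN

A = 1414 mm².
P_max = σ_allow · A = 124 · 1414 = 175300 N = 175.3 kN.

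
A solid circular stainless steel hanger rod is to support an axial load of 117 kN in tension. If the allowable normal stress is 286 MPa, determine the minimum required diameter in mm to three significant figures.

22.8 mm

Required area A ≥ P/σ_allow = 117000/286 = 409.1 mm².
For a solid circular section, d ≥ √(4A/π) = 22.82 mm.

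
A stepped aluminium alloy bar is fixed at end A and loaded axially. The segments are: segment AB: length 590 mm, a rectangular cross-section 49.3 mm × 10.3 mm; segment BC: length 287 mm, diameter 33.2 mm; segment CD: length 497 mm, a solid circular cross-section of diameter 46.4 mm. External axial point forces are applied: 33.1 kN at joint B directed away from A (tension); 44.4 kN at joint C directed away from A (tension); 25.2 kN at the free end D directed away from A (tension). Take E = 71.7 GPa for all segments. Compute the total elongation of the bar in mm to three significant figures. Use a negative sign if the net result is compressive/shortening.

2.09 mm

Internal axial forces (sectioning from the free end, tension +): N_CD = 25.2 kN, N_BC = 69.6 kN, N_AB = 102.7 kN.
A_AB = 507.8 mm².
A_BC = 865.7 mm².
A_CD = 1691 mm².
δ_AB = 102700·590/(507.8·71700) = 1.664 mm
δ_BC = 69600·287/(865.7·71700) = 0.3218 mm
δ_CD = 25200·497/(1691·71700) = 0.1033 mm
δ = Σδ_i = 2.089 mm.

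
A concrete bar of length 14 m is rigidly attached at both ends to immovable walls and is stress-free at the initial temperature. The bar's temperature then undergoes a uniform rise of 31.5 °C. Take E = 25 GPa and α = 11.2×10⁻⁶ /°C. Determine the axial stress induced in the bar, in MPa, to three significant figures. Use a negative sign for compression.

-8.82 MPa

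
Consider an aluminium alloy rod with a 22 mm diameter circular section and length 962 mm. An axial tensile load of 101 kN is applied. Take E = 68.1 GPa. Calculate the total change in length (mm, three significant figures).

3.75 mm

A = 380.1 mm².
δ_mech = NL/(AE) = 101000·962/(380.1·68100) = 3.753 mm.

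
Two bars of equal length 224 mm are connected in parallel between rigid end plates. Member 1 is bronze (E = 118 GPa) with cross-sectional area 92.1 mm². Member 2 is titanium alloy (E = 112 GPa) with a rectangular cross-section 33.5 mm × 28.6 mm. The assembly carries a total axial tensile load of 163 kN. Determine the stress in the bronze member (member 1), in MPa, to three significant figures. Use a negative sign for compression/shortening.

163 MPa

A_2 = 958.1 mm².
Equal strain + equilibrium ⇒ each member carries load in proportion to AE: A₁E₁ = 10870000 N, A₂E₂ = 107300000 N, ΣAE = 118200000 N.
σ₁ = P·E₁/ΣAE = 163000·118000/118200000 = 162.8 MPa.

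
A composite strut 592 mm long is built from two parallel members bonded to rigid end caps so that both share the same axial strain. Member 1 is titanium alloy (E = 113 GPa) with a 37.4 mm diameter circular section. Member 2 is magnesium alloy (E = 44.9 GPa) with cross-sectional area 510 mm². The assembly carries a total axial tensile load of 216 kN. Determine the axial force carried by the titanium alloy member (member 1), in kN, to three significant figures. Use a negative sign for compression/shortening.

A_1 = 1099 mm².
Equal strain + equilibrium ⇒ each member carries load in proportion to AE: A₁E₁ = 124100000 N, A₂E₂ = 22900000 N, ΣAE = 147000000 N.
F₁ = P·A₁E₁/ΣAE = 216000·124100000/147000000 = 182400 N.

182 kN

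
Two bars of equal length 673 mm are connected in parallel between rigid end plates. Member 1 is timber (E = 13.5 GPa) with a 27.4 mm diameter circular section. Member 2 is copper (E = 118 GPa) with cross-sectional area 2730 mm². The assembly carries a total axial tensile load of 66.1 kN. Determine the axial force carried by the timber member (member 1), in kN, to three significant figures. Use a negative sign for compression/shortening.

A_1 = 589.6 mm².
Equal strain + equilibrium ⇒ each member carries load in proportion to AE: A₁E₁ = 7960000 N, A₂E₂ = 322100000 N, ΣAE = 330100000 N.
F₁ = P·A₁E₁/ΣAE = 66100·7960000/330100000 = 1594 N.

1.59 kN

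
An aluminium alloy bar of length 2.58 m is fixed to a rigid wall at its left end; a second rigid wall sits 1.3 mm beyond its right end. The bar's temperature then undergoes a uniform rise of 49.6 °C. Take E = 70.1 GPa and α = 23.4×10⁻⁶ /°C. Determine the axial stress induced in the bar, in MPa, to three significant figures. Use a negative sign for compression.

-46.0 MPa

Free thermal expansion αLΔT = 23.4e-6 · 2580 · 49.6 = 2.994 mm.
The walls engage after the gap closes; constrained expansion = 2.994 − 1.3 = 1.694 mm.
The walls impose strain ε = −(1.694)/2580 = -6.5676e-04; σ = Eε = 70100 · -6.5676e-04 = -46.04 MPa.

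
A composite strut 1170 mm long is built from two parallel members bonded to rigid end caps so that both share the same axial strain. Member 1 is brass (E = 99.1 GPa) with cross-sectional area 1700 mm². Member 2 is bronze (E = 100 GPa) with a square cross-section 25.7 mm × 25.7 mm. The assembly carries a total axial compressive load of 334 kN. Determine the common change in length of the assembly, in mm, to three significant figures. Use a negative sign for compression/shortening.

A_2 = 660.5 mm².
Equal strain + equilibrium ⇒ each member carries load in proportion to AE: A₁E₁ = 168500000 N, A₂E₂ = 66050000 N, ΣAE = 234500000 N.
δ = PL/ΣAE = -334000·1170/234500000 = -1.666 mm.

-1.67 mm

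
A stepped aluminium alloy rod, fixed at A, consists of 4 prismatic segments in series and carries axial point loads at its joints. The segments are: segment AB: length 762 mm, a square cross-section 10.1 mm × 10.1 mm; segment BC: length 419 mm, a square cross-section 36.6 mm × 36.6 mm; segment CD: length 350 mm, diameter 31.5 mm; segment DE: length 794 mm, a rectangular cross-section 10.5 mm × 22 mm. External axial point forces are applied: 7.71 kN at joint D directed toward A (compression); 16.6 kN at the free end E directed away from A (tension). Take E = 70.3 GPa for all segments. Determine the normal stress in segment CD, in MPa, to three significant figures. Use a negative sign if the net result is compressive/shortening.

Internal axial forces (sectioning from the free end, tension +): N_DE = 16.6 kN, N_CD = 8.89 kN, N_BC = 8.89 kN, N_AB = 8.89 kN.
A_CD = 779.3 mm².
σ_CD = N_CD/A_CD = 8890/779.3 = 11.41 MPa.

11.4 MPa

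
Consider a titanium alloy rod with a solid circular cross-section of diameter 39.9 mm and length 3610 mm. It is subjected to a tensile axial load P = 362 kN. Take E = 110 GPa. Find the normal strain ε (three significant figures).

0.00263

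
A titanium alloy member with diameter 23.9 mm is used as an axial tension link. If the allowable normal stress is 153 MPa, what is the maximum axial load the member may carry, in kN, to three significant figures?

A = 448.6 mm².
P_max = σ_allow · A = 153 · 448.6 = 68640 N = 68.64 kN.

68.6 kN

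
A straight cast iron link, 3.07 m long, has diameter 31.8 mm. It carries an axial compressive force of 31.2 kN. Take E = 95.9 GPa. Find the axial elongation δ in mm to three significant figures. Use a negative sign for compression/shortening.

-1.26 mm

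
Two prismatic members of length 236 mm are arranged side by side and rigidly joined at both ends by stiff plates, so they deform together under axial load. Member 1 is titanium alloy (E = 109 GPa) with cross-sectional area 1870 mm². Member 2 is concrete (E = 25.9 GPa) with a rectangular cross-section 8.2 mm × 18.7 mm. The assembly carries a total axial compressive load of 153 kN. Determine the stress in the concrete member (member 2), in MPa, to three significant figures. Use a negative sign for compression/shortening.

A_2 = 153.3 mm².
Equal strain + equilibrium ⇒ each member carries load in proportion to AE: A₁E₁ = 203800000 N, A₂E₂ = 3972000 N, ΣAE = 207800000 N.
σ₂ = P·E₂/ΣAE = -153000·25900/207800000 = -19.07 MPa.

-19.1 MPa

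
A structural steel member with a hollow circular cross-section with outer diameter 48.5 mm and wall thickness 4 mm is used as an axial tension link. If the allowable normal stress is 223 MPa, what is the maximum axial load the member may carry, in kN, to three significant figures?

A = 559.2 mm².
P_max = σ_allow · A = 223 · 559.2 = 124700 N = 124.7 kN.

125 kN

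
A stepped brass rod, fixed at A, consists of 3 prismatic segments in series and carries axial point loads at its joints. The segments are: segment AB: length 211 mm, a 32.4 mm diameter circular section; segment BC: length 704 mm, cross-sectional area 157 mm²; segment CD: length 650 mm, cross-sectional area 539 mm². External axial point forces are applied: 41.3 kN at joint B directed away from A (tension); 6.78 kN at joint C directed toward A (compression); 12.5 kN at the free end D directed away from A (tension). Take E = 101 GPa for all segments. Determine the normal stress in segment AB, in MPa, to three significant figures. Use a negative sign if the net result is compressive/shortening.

57.0 MPa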